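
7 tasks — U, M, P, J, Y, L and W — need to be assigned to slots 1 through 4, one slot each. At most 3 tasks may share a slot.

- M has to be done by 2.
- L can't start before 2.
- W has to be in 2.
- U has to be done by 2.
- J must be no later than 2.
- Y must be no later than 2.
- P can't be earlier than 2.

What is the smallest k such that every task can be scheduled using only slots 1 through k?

With at most 3 per slot and 7 tasks, at least 3 slots are needed.
P can't be placed before 2, so the schedule must run through at least slot 2.
3 works (last occupied slot: 3): for example L in 3; P in 2; J in 1; Y in 2; M in 1; W in 2; U in 1.

3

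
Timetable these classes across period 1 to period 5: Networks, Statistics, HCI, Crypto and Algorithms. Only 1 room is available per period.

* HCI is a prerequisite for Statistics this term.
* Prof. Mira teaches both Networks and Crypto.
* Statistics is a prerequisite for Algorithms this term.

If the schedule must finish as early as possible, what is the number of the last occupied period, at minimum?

5

The precedence chain requires at least 3 distinct periods.
With at most 1 per period and 5 classes, at least 5 periods are needed.
5 works (last occupied period: period 5): for example Algorithms -> period 3, HCI -> period 1, Statistics -> period 2, Crypto -> period 5, Networks -> period 4.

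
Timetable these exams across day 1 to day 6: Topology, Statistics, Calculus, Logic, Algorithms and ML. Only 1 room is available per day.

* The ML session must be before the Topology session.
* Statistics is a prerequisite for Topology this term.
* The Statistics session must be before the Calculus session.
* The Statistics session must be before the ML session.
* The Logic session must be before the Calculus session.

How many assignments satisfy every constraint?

54

Splitting on Topology: it can be day 3 (3), day 4 (9), day 5 (17), day 6 (25). Listing each branch's schedules as (Statistics, Calculus, Logic, Algorithms, ML) by day number:
Topology=day 3: (1,5,4,6,2) (1,6,4,5,2) (1,6,5,4,2) — 3.
Topology=day 4: (1,5,2,6,3) (1,5,3,6,2) (1,6,2,5,3) (1,6,3,5,2) (1,6,5,2,3) (1,6,5,3,2) (2,5,1,6,3) (2,6,1,5,3) (2,6,5,1,3) — 9.
Topology=day 5: (1,3,2,6,4) (1,4,2,6,3) (1,4,3,6,2) (1,6,2,3,4) (1,6,2,4,3) (1,6,3,2,4) (1,6,3,4,2) (1,6,4,2,3) (1,6,4,3,2) (2,3,1,6,4) (2,4,1,6,3) (2,6,1,3,4) (2,6,1,4,3) (2,6,3,1,4) (2,6,4,1,3) (3,6,1,2,4) (3,6,2,1,4) — 17.
Topology=day 6: (1,3,2,4,5) (1,3,2,5,4) (1,4,2,3,5) (1,4,2,5,3) (1,4,3,2,5) (1,4,3,5,2) (1,5,2,3,4) (1,5,2,4,3) (1,5,3,2,4) (1,5,3,4,2) (1,5,4,2,3) (1,5,4,3,2) (2,3,1,4,5) (2,3,1,5,4) (2,4,1,3,5) (2,4,1,5,3) (2,4,3,1,5) (2,5,1,3,4) (2,5,1,4,3) (2,5,3,1,4) (2,5,4,1,3) (3,4,1,2,5) (3,4,2,1,5) (3,5,1,2,4) (3,5,2,1,4) — 25.
Summing: 3 + 9 + 17 + 25 = 54.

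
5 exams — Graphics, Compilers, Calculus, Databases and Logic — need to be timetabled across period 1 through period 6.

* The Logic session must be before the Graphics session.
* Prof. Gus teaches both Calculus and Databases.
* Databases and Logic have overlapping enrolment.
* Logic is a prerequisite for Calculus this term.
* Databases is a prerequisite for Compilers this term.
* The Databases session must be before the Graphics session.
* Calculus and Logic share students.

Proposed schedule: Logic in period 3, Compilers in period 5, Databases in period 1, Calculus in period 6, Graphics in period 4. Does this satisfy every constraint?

Yes, all constraints hold

Databases and Logic have overlapping enrolment — holds.
Databases is a prerequisite for Compilers this term — holds.
Prof. Gus teaches both Calculus and Databases — holds.
The Logic session must be before the Graphics session — holds.
Logic is a prerequisite for Calculus this term — holds.
Calculus and Logic share students — holds.
The Databases session must be before the Graphics session — holds.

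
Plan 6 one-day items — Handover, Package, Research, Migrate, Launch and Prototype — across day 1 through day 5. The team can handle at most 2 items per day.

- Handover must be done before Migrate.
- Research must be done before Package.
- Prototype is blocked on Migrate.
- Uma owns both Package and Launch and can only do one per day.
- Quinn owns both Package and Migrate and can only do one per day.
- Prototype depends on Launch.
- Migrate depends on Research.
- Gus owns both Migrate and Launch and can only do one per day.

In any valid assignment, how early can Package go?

day 2

Precedence pushes Package to at least day 2.
Package at day 2 is achievable: Launch -> day 1, Prototype -> day 4, Package -> day 2, Handover -> day 2, Research -> day 1, Migrate -> day 3.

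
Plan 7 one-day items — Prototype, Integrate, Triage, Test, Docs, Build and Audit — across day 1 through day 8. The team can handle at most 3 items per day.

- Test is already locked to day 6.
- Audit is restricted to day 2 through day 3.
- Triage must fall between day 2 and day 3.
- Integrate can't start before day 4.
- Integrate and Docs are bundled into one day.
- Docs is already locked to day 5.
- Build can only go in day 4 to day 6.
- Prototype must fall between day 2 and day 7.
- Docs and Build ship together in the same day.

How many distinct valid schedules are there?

20

Splitting on Prototype: it can be day 2 (4), day 3 (4), day 4 (4), day 6 (4), day 7 (4). Listing each branch's schedules as (Integrate, Triage, Test, Docs, Build, Audit) by day number:
Prototype=day 2: (5,2,6,5,5,2) (5,2,6,5,5,3) (5,3,6,5,5,2) (5,3,6,5,5,3) — 4.
Prototype=day 3: (5,2,6,5,5,2) (5,2,6,5,5,3) (5,3,6,5,5,2) (5,3,6,5,5,3) — 4.
Prototype=day 4: (5,2,6,5,5,2) (5,2,6,5,5,3) (5,3,6,5,5,2) (5,3,6,5,5,3) — 4.
Prototype=day 6: (5,2,6,5,5,2) (5,2,6,5,5,3) (5,3,6,5,5,2) (5,3,6,5,5,3) — 4.
Prototype=day 7: (5,2,6,5,5,2) (5,2,6,5,5,3) (5,3,6,5,5,2) (5,3,6,5,5,3) — 4.
Summing: 4 + 4 + 4 + 4 + 4 = 20.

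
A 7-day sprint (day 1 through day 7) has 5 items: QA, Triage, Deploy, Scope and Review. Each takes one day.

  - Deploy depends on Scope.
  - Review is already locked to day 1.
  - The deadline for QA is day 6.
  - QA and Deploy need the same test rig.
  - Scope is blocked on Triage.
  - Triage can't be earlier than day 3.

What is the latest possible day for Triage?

Triage is available from day 3; downstream work caps Triage at day 5.
Triage at day 5 is achievable: Scope in day 6, Triage in day 5, Review in day 1, Deploy in day 7, QA in day 1.

day 5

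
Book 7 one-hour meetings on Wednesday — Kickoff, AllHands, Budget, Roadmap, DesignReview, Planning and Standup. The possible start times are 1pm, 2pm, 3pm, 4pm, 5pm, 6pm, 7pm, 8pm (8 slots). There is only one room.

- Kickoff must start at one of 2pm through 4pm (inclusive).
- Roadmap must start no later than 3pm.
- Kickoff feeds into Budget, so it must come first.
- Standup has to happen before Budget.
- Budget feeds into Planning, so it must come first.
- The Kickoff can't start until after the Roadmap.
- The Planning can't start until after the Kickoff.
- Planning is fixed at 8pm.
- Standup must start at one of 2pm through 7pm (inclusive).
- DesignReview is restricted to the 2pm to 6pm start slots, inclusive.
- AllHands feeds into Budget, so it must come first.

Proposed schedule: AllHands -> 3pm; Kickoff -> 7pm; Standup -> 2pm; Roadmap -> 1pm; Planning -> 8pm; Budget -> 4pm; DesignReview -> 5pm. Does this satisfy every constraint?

Invalid. Kickoff feeds into Budget, so it must come first.

Planning is fixed at 8pm — holds.
AllHands feeds into Budget, so it must come first — holds.
Budget feeds into Planning, so it must come first — holds.
The Kickoff can't start until after the Roadmap — holds.
DesignReview is restricted to the 2pm to 6pm start slots, inclusive — holds.
Standup must start at one of 2pm through 7pm (inclusive) — holds.
There is only one room — holds.
Standup has to happen before Budget — holds.
Kickoff must start at one of 2pm through 4pm (inclusive) — violated.
The Planning can't start until after the Kickoff — holds.
Roadmap must start no later than 3pm — holds.
Kickoff feeds into Budget, so it must come first — violated.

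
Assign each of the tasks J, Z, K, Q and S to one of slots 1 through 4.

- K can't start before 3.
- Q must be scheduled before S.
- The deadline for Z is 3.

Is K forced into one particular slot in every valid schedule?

K can be 3 (e.g. J -> 1, Z -> 1, S -> 2, K -> 3, Q -> 1) or 4 (e.g. Q -> 1, K -> 4, J -> 1, Z -> 1, S -> 2).

No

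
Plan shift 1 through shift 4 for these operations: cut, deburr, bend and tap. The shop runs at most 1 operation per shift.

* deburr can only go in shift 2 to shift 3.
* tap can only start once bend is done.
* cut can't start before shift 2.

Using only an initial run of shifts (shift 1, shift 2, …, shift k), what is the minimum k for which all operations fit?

4 shifts

The precedence chain requires at least 2 distinct shifts.
With at most 1 per shift and 4 operations, at least 4 shifts are needed.
4 works (last occupied shift: shift 4): for example deburr in shift 2; cut in shift 3; tap in shift 4; bend in shift 1.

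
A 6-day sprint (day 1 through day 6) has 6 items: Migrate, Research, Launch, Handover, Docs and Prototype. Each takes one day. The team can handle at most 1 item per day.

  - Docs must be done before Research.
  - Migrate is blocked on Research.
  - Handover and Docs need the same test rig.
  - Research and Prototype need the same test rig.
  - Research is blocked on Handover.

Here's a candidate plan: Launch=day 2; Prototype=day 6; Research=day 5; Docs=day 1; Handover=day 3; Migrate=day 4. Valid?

Invalid. Migrate is blocked on Research.

Docs must be done before Research — holds.
Research is blocked on Handover — holds.
Research and Prototype need the same test rig — holds.
Migrate is blocked on Research — violated.
The team can handle at most 1 item per day — holds.
Handover and Docs need the same test rig — holds.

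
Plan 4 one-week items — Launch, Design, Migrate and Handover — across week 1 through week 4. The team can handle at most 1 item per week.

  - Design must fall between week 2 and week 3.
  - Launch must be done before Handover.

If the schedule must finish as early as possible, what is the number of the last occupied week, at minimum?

4

The precedence chain requires at least 2 distinct weeks.
With at most 1 per week and 4 work items, at least 4 weeks are needed.
4 works (last occupied week: week 4): for example Migrate -> week 4, Design -> week 2, Handover -> week 3, Launch -> week 1.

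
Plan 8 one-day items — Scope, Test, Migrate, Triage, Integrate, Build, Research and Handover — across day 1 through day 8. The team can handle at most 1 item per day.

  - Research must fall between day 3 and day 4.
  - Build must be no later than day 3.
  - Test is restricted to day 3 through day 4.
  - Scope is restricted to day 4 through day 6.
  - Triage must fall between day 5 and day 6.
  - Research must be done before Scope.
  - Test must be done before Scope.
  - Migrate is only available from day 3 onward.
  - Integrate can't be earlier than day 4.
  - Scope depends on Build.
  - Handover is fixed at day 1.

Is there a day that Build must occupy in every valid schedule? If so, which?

day 2

Build's own window allows nothing later than day 3.
So Build is pinned to day 2.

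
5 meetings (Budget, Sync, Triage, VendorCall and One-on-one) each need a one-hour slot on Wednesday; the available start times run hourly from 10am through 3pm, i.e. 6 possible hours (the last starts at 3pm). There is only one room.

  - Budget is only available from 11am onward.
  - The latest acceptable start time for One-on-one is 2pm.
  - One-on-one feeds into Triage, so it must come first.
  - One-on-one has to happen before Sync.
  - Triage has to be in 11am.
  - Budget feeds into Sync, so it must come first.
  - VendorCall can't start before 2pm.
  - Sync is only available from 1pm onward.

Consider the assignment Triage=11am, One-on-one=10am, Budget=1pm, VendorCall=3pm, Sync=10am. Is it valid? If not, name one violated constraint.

Triage has to be in 11am — holds.
VendorCall can't start before 2pm — holds.
Budget feeds into Sync, so it must come first — violated.
One-on-one feeds into Triage, so it must come first — holds.
Sync is only available from 1pm onward — violated.
Budget is only available from 11am onward — holds.
There is only one room — violated.
The latest acceptable start time for One-on-one is 2pm — holds.
One-on-one has to happen before Sync — violated.

Invalid. Sync is only available from 1pm onward.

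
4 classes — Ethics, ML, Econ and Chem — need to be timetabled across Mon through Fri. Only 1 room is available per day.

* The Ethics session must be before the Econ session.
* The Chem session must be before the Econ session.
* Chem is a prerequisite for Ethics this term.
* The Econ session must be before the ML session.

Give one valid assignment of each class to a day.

Chem=Mon, Econ=Wed, ML=Thu, Ethics=Tue

Checking: Ethics(Tue) before Econ(Wed); Chem(Mon) before Econ(Wed); Econ(Wed) before ML(Thu); Chem(Mon) before Ethics(Tue); max 1 per day (cap 1).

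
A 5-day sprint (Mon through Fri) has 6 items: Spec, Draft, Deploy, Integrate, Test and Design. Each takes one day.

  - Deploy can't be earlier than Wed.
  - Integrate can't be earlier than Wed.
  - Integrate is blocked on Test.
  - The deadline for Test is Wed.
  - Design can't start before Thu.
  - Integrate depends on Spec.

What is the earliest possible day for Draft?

Mon

Draft at Mon is achievable: Integrate=Wed, Draft=Mon, Test=Mon, Spec=Mon, Design=Thu, Deploy=Wed.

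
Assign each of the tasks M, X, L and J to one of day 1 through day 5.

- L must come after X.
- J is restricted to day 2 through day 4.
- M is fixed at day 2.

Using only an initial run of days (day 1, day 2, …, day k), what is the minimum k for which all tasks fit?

The precedence chain requires at least 2 distinct days.
2 works (last occupied day: day 2): for example X=day 1, M=day 2, J=day 2, L=day 2.

2 days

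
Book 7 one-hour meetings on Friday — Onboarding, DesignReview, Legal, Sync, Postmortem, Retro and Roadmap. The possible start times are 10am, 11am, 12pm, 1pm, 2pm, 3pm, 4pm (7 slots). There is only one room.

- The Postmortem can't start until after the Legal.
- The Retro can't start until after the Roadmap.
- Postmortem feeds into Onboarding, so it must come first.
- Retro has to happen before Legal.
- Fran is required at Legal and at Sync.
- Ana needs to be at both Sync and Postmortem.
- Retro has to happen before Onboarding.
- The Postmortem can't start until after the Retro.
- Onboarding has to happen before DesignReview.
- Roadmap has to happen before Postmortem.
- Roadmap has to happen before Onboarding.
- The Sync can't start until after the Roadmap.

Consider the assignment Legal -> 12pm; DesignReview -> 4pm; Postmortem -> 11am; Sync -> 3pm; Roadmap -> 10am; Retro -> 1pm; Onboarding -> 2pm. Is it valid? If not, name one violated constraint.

No. The Postmortem can't start until after the Retro is not satisfied.

The Postmortem can't start until after the Legal — violated.
Postmortem feeds into Onboarding, so it must come first — holds.
Onboarding has to happen before DesignReview — holds.
The Retro can't start until after the Roadmap — holds.
Roadmap has to happen before Onboarding — holds.
Ana needs to be at both Sync and Postmortem — holds.
The Sync can't start until after the Roadmap — holds.
There is only one room — holds.
Fran is required at Legal and at Sync — holds.
Retro has to happen before Legal — violated.
The Postmortem can't start until after the Retro — violated.
Roadmap has to happen before Postmortem — holds.
Retro has to happen before Onboarding — holds.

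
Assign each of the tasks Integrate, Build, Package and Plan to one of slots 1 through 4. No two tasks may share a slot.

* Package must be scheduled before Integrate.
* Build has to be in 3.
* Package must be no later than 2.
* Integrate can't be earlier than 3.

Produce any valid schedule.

Integrate in 4, Plan in 2, Package in 1, Build in 3

Checking: Package(1) before Integrate(4); Package=1 in [1,2]; Integrate=4 in [3,4]; Build=3 in [3,3]; max 1 per slot (cap 1).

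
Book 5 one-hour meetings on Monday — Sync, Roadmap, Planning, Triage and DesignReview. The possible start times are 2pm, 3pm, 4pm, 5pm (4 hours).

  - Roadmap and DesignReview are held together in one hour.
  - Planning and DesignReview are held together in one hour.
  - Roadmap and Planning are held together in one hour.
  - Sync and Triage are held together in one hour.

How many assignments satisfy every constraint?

16

Splitting on Sync: it can be 2pm (4), 3pm (4), 4pm (4), 5pm (4). Listing each branch's schedules as (Roadmap, Planning, Triage, DesignReview):
Sync=2pm: (2pm,2pm,2pm,2pm) (3pm,3pm,2pm,3pm) (4pm,4pm,2pm,4pm) (5pm,5pm,2pm,5pm) — 4.
Sync=3pm: (2pm,2pm,3pm,2pm) (3pm,3pm,3pm,3pm) (4pm,4pm,3pm,4pm) (5pm,5pm,3pm,5pm) — 4.
Sync=4pm: (2pm,2pm,4pm,2pm) (3pm,3pm,4pm,3pm) (4pm,4pm,4pm,4pm) (5pm,5pm,4pm,5pm) — 4.
Sync=5pm: (2pm,2pm,5pm,2pm) (3pm,3pm,5pm,3pm) (4pm,4pm,5pm,4pm) (5pm,5pm,5pm,5pm) — 4.
Summing: 4 + 4 + 4 + 4 = 16.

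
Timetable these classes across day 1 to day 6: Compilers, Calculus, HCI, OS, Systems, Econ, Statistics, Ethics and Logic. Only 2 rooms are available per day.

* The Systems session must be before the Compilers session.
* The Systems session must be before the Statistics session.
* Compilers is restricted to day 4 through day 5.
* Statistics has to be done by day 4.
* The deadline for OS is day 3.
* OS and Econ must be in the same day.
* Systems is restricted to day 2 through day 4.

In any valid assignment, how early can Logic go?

day 1

Logic at day 1 is achievable: Logic -> day 1, Systems -> day 2, OS -> day 3, Compilers -> day 4, HCI -> day 2, Calculus -> day 1, Econ -> day 3, Statistics -> day 4, Ethics -> day 5.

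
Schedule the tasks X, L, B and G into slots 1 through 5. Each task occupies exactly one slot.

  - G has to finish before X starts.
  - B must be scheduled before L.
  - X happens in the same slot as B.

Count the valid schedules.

Splitting on X: it can be 2 (3), 3 (4), 4 (3). Listing each branch's schedules as (L, B, G):
X=2: (3,2,1) (4,2,1) (5,2,1) — 3.
X=3: (4,3,1) (4,3,2) (5,3,1) (5,3,2) — 4.
X=4: (5,4,1) (5,4,2) (5,4,3) — 3.
Summing: 3 + 4 + 3 = 10.

10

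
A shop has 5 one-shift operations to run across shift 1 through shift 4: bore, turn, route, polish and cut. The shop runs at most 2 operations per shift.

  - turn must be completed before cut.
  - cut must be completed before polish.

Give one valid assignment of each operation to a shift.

polish=shift 3, route=shift 2, turn=shift 1, cut=shift 2, bore=shift 1

Checking: cut(shift 2) before polish(shift 3); turn(shift 1) before cut(shift 2); max 2 per shift (cap 2).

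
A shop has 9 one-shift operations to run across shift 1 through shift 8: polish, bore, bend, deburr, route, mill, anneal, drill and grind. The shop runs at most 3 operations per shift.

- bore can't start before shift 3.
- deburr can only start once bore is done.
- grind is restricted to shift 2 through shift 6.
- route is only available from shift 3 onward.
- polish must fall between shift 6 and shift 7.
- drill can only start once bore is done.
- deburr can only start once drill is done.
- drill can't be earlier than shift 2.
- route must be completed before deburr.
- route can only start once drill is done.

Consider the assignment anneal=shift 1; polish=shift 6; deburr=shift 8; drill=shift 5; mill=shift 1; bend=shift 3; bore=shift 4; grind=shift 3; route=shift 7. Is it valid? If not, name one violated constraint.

drill can't be earlier than shift 2 — holds.
bore can't start before shift 3 — holds.
deburr can only start once drill is done — holds.
grind is restricted to shift 2 through shift 6 — holds.
polish must fall between shift 6 and shift 7 — holds.
route is only available from shift 3 onward — holds.
route can only start once drill is done — holds.
The shop runs at most 3 operations per shift — holds.
drill can only start once bore is done — holds.
deburr can only start once bore is done — holds.
route must be completed before deburr — holds.

Yes, all constraints hold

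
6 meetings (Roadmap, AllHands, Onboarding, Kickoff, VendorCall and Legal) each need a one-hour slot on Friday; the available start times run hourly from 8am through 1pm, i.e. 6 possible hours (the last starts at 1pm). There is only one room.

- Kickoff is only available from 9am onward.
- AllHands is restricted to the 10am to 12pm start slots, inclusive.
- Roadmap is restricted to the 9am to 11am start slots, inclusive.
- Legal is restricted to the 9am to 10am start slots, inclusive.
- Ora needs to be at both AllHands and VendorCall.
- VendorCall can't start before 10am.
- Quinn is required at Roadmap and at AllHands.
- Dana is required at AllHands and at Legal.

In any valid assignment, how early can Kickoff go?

Kickoff is available from 9am.
Kickoff at 9am is achievable: Roadmap=11am; AllHands=12pm; Onboarding=8am; VendorCall=1pm; Legal=10am; Kickoff=9am.

9am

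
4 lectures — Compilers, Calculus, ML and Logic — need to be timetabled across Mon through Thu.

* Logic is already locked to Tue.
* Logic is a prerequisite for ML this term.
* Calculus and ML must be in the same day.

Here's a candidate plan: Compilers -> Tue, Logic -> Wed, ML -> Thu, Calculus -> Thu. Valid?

Calculus and ML must be in the same day — holds.
Logic is already locked to Tue — violated.
Logic is a prerequisite for ML this term — holds.

No. Logic is already locked to Tue is not satisfied.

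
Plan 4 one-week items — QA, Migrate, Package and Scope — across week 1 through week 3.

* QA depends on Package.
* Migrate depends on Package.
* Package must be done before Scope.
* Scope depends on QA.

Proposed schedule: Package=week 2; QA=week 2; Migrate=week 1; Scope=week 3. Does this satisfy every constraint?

Migrate depends on Package — violated.
Scope depends on QA — holds.
QA depends on Package — violated.
Package must be done before Scope — holds.

Invalid. Migrate depends on Package.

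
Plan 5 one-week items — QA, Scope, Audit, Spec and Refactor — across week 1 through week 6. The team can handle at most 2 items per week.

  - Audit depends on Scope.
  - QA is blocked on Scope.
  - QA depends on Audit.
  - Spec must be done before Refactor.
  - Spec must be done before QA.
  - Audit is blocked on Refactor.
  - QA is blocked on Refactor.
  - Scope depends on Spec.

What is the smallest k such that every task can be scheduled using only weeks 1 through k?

4

The precedence chain requires at least 4 distinct weeks.
With at most 2 per week and 5 tasks, at least 3 weeks are needed.
4 works (last occupied week: week 4): for example Scope=week 2; Spec=week 1; Refactor=week 2; QA=week 4; Audit=week 3.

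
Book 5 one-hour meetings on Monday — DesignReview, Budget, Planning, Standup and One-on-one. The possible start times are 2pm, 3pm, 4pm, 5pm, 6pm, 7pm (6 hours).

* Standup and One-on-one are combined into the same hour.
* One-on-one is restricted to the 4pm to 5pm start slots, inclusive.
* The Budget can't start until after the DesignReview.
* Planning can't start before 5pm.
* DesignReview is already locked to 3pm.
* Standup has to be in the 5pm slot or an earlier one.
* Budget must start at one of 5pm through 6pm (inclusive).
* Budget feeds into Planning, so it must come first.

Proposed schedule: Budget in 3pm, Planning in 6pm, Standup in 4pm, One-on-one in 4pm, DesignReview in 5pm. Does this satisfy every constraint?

Invalid. The Budget can't start until after the DesignReview.

Planning can't start before 5pm — holds.
Standup has to be in the 5pm slot or an earlier one — holds.
DesignReview is already locked to 3pm — violated.
Standup and One-on-one are combined into the same hour — holds.
One-on-one is restricted to the 4pm to 5pm start slots, inclusive — holds.
Budget must start at one of 5pm through 6pm (inclusive) — violated.
Budget feeds into Planning, so it must come first — holds.
The Budget can't start until after the DesignReview — violated.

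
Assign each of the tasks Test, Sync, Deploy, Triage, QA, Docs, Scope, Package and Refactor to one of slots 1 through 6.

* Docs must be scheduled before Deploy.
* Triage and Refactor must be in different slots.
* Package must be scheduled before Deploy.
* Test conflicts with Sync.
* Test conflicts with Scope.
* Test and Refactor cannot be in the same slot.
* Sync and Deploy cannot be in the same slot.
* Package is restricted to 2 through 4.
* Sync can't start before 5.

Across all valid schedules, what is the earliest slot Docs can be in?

1

Downstream work caps Docs at 5.
Docs at 1 is achievable: Scope -> 2, Docs -> 1, Triage -> 1, Sync -> 5, Refactor -> 2, Package -> 2, Test -> 1, QA -> 1, Deploy -> 3.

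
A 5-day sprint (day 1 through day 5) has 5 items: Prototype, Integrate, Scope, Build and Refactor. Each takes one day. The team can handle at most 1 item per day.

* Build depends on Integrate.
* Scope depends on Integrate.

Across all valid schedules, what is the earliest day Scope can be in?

day 2

Precedence pushes Scope to at least day 2.
Scope at day 2 is achievable: Refactor in day 5; Prototype in day 4; Build in day 3; Integrate in day 1; Scope in day 2.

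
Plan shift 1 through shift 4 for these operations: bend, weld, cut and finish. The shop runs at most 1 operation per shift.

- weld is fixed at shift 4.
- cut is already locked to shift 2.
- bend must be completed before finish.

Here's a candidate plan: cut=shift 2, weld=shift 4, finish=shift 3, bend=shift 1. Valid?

bend must be completed before finish — holds.
cut is already locked to shift 2 — holds.
The shop runs at most 1 operation per shift — holds.
weld is fixed at shift 4 — holds.

Yes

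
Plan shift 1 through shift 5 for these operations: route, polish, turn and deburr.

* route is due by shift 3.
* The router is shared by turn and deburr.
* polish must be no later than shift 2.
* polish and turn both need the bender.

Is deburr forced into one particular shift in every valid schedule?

deburr can be shift 1 (e.g. route -> shift 1, turn -> shift 2, polish -> shift 1, deburr -> shift 1) or shift 2 (e.g. turn -> shift 3; deburr -> shift 2; route -> shift 1; polish -> shift 1).

No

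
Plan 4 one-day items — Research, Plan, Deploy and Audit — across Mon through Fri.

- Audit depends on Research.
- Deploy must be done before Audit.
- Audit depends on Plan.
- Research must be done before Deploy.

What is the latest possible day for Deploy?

Thu

Precedence pushes Deploy to at least Tue; downstream work caps Deploy at Thu.
Deploy at Thu is achievable: Audit -> Fri, Research -> Mon, Plan -> Mon, Deploy -> Thu.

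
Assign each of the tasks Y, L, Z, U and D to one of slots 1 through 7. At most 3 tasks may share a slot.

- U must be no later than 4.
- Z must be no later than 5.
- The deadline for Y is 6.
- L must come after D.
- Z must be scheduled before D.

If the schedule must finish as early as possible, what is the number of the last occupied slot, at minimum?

The precedence chain requires at least 3 distinct slots.
With at most 3 per slot and 5 tasks, at least 2 slots are needed.
3 works (last occupied slot: 3): for example D -> 2, L -> 3, Y -> 1, Z -> 1, U -> 1.

3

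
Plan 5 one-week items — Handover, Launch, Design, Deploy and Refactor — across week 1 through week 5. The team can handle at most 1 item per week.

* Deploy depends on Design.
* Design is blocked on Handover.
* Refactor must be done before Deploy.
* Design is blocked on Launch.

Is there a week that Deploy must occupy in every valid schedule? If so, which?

Precedence pushes Deploy to at least week 3.
So Deploy is pinned to week 5.

week 5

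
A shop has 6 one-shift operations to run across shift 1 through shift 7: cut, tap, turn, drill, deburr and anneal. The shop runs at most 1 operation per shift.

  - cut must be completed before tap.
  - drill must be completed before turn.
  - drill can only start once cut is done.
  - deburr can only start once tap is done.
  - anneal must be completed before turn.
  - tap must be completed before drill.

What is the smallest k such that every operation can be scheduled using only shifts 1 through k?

The precedence chain requires at least 4 distinct shifts.
With at most 1 per shift and 6 operations, at least 6 shifts are needed.
6 works (last occupied shift: shift 6): for example drill in shift 3, anneal in shift 4, deburr in shift 6, turn in shift 5, tap in shift 2, cut in shift 1.

6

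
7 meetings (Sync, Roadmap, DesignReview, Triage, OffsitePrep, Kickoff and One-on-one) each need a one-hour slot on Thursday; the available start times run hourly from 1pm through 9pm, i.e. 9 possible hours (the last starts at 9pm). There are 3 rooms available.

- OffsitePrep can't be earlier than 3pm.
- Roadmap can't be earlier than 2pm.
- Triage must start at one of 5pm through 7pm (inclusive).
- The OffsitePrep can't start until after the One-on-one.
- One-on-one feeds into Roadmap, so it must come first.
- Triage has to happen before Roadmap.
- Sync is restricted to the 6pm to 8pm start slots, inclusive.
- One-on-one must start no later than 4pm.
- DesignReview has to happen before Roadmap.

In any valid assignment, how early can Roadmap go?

6pm

Roadmap is available from 2pm; precedence pushes Roadmap to at least 6pm.
Roadmap at 6pm is achievable: DesignReview=1pm, Kickoff=1pm, One-on-one=1pm, Roadmap=6pm, OffsitePrep=3pm, Sync=6pm, Triage=5pm.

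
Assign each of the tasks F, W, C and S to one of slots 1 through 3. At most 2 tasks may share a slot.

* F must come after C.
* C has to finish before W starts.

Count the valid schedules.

12

Splitting on F: it can be 2 (5), 3 (7). Listing each branch's schedules as (W, C, S):
F=2: (2,1,1) (2,1,3) (3,1,1) (3,1,2) (3,1,3) — 5.
F=3: (2,1,1) (2,1,2) (2,1,3) (3,1,1) (3,1,2) (3,2,1) (3,2,2) — 7.
Summing: 5 + 7 = 12.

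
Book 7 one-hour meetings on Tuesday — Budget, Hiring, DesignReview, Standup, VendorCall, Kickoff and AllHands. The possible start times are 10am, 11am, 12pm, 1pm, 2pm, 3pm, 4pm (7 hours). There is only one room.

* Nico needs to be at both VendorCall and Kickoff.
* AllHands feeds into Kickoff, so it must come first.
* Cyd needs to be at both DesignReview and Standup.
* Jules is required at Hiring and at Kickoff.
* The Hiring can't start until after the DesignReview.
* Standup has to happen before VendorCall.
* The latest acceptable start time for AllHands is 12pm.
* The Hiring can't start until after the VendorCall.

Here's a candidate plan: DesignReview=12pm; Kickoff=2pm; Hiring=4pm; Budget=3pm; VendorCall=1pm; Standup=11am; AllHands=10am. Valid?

Valid

Jules is required at Hiring and at Kickoff — holds.
Nico needs to be at both VendorCall and Kickoff — holds.
Cyd needs to be at both DesignReview and Standup — holds.
Standup has to happen before VendorCall — holds.
The Hiring can't start until after the VendorCall — holds.
There is only one room — holds.
The latest acceptable start time for AllHands is 12pm — holds.
AllHands feeds into Kickoff, so it must come first — holds.
The Hiring can't start until after the DesignReview — holds.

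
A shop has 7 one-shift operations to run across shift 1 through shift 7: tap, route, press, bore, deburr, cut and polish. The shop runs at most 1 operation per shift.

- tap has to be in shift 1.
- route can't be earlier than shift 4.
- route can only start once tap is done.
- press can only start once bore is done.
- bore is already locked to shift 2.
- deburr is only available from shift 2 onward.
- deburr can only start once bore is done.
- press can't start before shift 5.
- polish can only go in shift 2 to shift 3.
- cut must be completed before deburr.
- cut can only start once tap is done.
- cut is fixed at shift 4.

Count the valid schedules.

Splitting on route: it can be shift 5 (2), shift 6 (2), shift 7 (2). Listing each branch's schedules as (tap, press, bore, deburr, cut, polish) by shift number:
route=shift 5: (1,6,2,7,4,3) (1,7,2,6,4,3) — 2.
route=shift 6: (1,5,2,7,4,3) (1,7,2,5,4,3) — 2.
route=shift 7: (1,5,2,6,4,3) (1,6,2,5,4,3) — 2.
Summing: 2 + 2 + 2 = 6.

6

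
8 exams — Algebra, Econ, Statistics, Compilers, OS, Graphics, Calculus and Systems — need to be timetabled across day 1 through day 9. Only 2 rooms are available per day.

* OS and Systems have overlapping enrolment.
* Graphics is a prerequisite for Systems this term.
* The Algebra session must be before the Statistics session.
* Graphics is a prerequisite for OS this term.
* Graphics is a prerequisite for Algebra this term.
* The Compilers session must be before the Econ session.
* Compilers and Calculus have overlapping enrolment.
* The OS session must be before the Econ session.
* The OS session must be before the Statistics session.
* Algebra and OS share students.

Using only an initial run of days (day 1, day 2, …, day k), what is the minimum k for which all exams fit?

4 days

The precedence chain requires at least 3 distinct days.
With at most 2 per day and 8 exams, at least 4 days are needed.
4 works (last occupied day: day 4): for example Graphics=day 1; Calculus=day 2; Compilers=day 1; OS=day 2; Statistics=day 4; Algebra=day 3; Systems=day 4; Econ=day 3.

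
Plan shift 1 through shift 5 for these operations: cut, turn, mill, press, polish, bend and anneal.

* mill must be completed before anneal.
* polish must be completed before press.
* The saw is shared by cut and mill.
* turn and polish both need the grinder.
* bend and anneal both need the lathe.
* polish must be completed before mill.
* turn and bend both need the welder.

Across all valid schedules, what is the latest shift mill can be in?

shift 4

Precedence pushes mill to at least shift 2; downstream work caps mill at shift 4.
mill at shift 4 is achievable: mill -> shift 4; anneal -> shift 5; turn -> shift 2; polish -> shift 1; press -> shift 2; cut -> shift 1; bend -> shift 1.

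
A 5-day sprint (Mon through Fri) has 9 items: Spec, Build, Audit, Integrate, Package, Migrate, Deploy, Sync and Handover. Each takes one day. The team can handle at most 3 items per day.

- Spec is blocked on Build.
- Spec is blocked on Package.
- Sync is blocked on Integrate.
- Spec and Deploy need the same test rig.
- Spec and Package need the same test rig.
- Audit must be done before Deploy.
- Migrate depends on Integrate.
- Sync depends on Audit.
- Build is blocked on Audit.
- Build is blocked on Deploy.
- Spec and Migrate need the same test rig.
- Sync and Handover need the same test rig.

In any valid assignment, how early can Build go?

Wed

Precedence pushes Build to at least Wed; downstream work caps Build at Thu.
Build at Wed is achievable: Migrate=Tue, Audit=Mon, Package=Mon, Handover=Wed, Sync=Tue, Integrate=Mon, Build=Wed, Spec=Thu, Deploy=Tue.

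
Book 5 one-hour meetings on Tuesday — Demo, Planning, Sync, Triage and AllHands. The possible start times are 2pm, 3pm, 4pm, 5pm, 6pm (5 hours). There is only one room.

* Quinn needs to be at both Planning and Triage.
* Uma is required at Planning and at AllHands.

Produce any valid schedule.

Triage -> 5pm, Sync -> 4pm, AllHands -> 6pm, Planning -> 3pm, Demo -> 2pm

Checking: Planning(3pm) != Triage(5pm); Planning(3pm) != AllHands(6pm); max 1 per hour (cap 1).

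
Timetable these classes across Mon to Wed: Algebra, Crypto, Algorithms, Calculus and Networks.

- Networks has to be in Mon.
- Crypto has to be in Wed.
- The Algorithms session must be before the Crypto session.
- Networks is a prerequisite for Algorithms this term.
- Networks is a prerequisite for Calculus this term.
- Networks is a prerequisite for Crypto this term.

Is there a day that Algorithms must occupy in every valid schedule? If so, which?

Networks is fixed at Mon and must come before Algorithms, so Algorithms is at least Tue.
Crypto is fixed at Wed and must come after Algorithms, so Algorithms is at most Tue.
So Algorithms must be Tue.

Tue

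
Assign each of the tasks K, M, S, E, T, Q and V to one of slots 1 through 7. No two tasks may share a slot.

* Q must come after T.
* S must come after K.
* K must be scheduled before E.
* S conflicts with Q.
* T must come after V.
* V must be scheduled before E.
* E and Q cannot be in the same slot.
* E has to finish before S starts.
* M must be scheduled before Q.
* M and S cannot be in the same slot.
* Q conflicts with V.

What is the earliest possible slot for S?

4

Precedence pushes S to at least 3.
S at 4 is achievable: Q -> 7; E -> 3; S -> 4; K -> 1; T -> 5; M -> 6; V -> 2.
Nothing earlier works — the conflict and capacity constraints rule out every slot before 4.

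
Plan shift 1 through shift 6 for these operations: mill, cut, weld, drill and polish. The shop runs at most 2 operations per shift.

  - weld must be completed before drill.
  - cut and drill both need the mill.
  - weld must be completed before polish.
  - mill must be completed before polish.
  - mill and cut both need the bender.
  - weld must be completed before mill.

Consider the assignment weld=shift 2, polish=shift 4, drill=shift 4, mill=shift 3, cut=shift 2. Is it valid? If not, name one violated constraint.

Valid

weld must be completed before drill — holds.
The shop runs at most 2 operations per shift — holds.
mill and cut both need the bender — holds.
mill must be completed before polish — holds.
weld must be completed before polish — holds.
weld must be completed before mill — holds.
cut and drill both need the mill — holds.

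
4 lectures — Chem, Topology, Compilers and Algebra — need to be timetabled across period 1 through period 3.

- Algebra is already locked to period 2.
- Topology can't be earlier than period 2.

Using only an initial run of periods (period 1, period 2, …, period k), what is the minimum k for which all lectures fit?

2

Topology can't be placed before period 2, so the schedule must run through at least period 2.
2 works (last occupied period: period 2): for example Chem=period 1, Topology=period 2, Algebra=period 2, Compilers=period 1.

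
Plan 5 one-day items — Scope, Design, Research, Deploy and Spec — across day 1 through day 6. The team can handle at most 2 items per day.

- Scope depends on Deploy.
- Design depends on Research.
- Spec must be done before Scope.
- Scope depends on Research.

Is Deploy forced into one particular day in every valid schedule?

No

Deploy can be day 1 (e.g. Research=day 1, Design=day 2, Deploy=day 1, Scope=day 3, Spec=day 2) or day 2 (e.g. Research -> day 1; Deploy -> day 2; Scope -> day 3; Design -> day 2; Spec -> day 1).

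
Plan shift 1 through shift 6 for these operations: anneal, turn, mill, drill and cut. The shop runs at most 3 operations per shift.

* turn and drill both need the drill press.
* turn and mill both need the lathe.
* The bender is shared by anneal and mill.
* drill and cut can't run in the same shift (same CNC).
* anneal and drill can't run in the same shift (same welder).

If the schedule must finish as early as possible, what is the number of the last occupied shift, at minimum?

shift 2

With at most 3 per shift and 5 operations, at least 2 shifts are needed.
2 works (last occupied shift: shift 2): for example drill=shift 2, mill=shift 2, turn=shift 1, anneal=shift 1, cut=shift 1.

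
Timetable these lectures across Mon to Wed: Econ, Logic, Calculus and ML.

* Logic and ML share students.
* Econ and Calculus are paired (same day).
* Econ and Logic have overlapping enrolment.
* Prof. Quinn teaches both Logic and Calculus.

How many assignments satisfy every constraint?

Splitting on Econ: it can be Mon (4), Tue (4), Wed (4). Listing each branch's schedules as (Logic, Calculus, ML):
Econ=Mon: (Tue,Mon,Mon) (Tue,Mon,Wed) (Wed,Mon,Mon) (Wed,Mon,Tue) — 4.
Econ=Tue: (Mon,Tue,Tue) (Mon,Tue,Wed) (Wed,Tue,Mon) (Wed,Tue,Tue) — 4.
Econ=Wed: (Mon,Wed,Tue) (Mon,Wed,Wed) (Tue,Wed,Mon) (Tue,Wed,Wed) — 4.
Summing: 4 + 4 + 4 = 12.

12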